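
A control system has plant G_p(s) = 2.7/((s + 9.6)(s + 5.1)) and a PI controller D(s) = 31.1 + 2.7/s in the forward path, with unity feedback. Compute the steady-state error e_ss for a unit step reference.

The open loop D(s)G_p(s) has a pole at the origin (type 1), so the static position error constant is infinite and e_ss = 1/(1+∞) = 0.

0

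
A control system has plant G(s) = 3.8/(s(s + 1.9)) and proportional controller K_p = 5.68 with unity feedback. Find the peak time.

T_p = 0.691 s

Closed-loop characteristic equation: s² + 1.9s + 21.58 = 0, so ω_n = 4.646 rad/s and ζ = 1.9/(2·4.646) = 0.2045.
Damped frequency ω_d = ω_n√(1−ζ²) = 4.548 rad/s, so peak time T_p = π/ω_d = 0.691 s.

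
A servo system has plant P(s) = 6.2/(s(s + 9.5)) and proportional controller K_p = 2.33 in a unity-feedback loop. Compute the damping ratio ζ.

ζ = 1.25

The closed-loop denominator is s(s+9.5) + 2.33·6.2 = s² + 9.5s + 14.45.
So ω_n² = 14.45 ⇒ ω_n = 3.801 rad/s, and ζ = 9.5/(2ω_n) = 1.25.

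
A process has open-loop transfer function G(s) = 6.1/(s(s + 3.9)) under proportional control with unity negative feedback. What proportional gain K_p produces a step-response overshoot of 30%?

From %OS = 100·exp(−πζ/√(1−ζ²)) = 30%, ζ = −ln(0.3)/√(π²+ln²(0.3)) = 0.3579.
Characteristic equation s² + 3.9s + 6.1K_p = 0 gives ζ = 3.9/(2√(6.1K_p)).
Setting ζ = 0.3579: √(6.1K_p) = 3.9/(2·0.3579) = 5.449, so K_p = 29.69/6.1 = 4.87.

K_p = 4.87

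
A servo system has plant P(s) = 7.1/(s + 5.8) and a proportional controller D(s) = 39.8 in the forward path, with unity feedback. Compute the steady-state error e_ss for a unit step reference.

0.0201

The loop is type 0. Static position error constant K_pos = D(0)·P(0) = 39.8·1.224 = 48.72.
Steady-state error to a unit step: e_ss = 1/(1+K_pos) = 1/49.72 = 0.0201.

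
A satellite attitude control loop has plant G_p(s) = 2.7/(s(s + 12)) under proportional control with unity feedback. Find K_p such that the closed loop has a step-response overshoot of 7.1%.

K_p = 32.1

From %OS = 100·exp(−πζ/√(1−ζ²)) = 7.1%, ζ = −ln(0.071)/√(π²+ln²(0.071)) = 0.6441.
Characteristic equation s² + 12s + 2.7K_p = 0 gives ζ = 12/(2√(2.7K_p)).
Setting ζ = 0.6441: √(2.7K_p) = 12/(2·0.6441) = 9.316, so K_p = 86.78/2.7 = 32.1.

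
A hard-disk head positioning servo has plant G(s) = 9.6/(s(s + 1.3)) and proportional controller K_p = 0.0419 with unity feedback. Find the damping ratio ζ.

ζ = 1.02

The closed-loop denominator is s(s+1.3) + 0.0419·9.6 = s² + 1.3s + 0.4022.
So ω_n² = 0.4022 ⇒ ω_n = 0.6342 rad/s, and ζ = 1.3/(2ω_n) = 1.02.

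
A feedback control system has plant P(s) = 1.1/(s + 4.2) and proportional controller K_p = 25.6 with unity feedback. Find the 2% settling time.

T_s ≈ 0.124 s

Closed-loop transfer function: T(s) = K_p·P(s)/(1 + K_p·P(s)) = 28.16/(s + 4.2 + 28.16) = 28.16/(s + 32.36).
Time constant τ = 1/32.36 = 0.0309 s, so the 2% settling time is about 4τ = 0.124 s.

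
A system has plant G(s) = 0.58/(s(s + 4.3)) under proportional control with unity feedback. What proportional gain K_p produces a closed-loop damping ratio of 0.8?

K_p = 12.5

Closed-loop characteristic equation: s² + 4.3s + K_p·0.58 = 0.
So ω_n = √(0.58K_p) and 2ζω_n = 4.3, giving ζ = 4.3/(2√(0.58K_p)).
Setting ζ = 0.8: √(0.58K_p) = 4.3/(2·0.8) = 2.687, so K_p = 7.223/0.58 = 12.5.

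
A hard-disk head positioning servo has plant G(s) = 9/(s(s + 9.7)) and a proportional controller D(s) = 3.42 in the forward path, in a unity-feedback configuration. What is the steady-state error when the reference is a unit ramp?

0.315

The loop has one pole at the origin (type 1). Velocity error constant K_v = lim_{s→0} s·D(s)G(s) = 3.42·9/9.7 = 3.173.
Steady-state error to a unit ramp: e_ss = 1/K_v = 0.315.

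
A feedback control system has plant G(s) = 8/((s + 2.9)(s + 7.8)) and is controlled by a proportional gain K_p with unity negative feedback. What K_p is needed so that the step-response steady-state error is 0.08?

K_p = 32.5

For a type-0 loop with proportional control, e_ss = 1/(1 + K_p·G(0)).
G(0) = 0.3537. Require 1/(1 + K_p·0.3537) = 0.08, so 1 + 0.3537·K_p = 12.5.
K_p = (12.5 − 1)/0.3537 = 32.5.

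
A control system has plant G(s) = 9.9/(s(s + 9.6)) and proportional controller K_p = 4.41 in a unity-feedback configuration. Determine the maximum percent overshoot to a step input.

3.61%

The closed-loop denominator s² + 9.6s + 43.66 gives ω_n = √43.66 = 6.607 and ζ = 9.6/(2ω_n) = 0.7264.
%OS = 100·exp(−πζ/√(1−ζ²)) = 100·exp(−π·0.7264/√0.4723) = 3.61%.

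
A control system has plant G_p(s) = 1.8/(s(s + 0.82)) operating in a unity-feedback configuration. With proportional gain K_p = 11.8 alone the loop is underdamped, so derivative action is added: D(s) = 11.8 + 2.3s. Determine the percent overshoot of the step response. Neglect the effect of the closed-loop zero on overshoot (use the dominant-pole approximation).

Forward path: (11.8 + 2.3s)·1.8/(s(s+0.82)). The closed-loop characteristic equation is s² + (0.82 + 1.8·2.3)s + 1.8·11.8 = 0.
That is s² + 4.96s + 21.24 = 0, so ω_n = 4.609 rad/s and ζ = 4.96/(2·4.609) = 0.5381.
%OS = 100·exp(−πζ/√(1−ζ²)) = 13.5%.

13.5%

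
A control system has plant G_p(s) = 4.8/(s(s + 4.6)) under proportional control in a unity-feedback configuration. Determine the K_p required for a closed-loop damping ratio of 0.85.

K_p = 1.53

Closed-loop characteristic equation: s² + 4.6s + K_p·4.8 = 0.
So ω_n = √(4.8K_p) and 2ζω_n = 4.6, giving ζ = 4.6/(2√(4.8K_p)).
Setting ζ = 0.85: √(4.8K_p) = 4.6/(2·0.85) = 2.706, so K_p = 7.322/4.8 = 1.53.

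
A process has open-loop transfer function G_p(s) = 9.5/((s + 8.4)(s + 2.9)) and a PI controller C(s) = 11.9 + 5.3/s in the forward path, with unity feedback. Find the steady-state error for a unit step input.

The open loop C(s)G_p(s) has a pole at the origin (type 1), so the static position error constant is infinite and e_ss = 1/(1+∞) = 0.

0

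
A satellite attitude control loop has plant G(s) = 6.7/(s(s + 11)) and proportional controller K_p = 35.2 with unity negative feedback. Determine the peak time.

From 1 + K_pG(s) = 0: s² + 11s + 235.8 = 0 ⇒ ω_n = 15.36, ζ = 0.3581.
Damped frequency ω_d = ω_n√(1−ζ²) = 14.34 rad/s, so peak time T_p = π/ω_d = 0.219 s.

T_p = 0.219 s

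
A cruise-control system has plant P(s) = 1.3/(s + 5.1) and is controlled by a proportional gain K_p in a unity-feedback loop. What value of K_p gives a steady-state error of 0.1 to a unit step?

K_p = 35.3

For a type-0 loop with proportional control, e_ss = 1/(1 + K_p·P(0)).
P(0) = 0.2549. Require 1/(1 + K_p·0.2549) = 0.1, so 1 + 0.2549·K_p = 10.
K_p = (10 − 1)/0.2549 = 35.3.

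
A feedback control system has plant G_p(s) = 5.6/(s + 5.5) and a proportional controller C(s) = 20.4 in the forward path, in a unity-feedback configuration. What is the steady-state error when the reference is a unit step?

0.0459

The loop is type 0. Static position error constant K_pos = C(0)·G_p(0) = 20.4·1.018 = 20.77.
Steady-state error to a unit step: e_ss = 1/(1+K_pos) = 1/21.77 = 0.0459.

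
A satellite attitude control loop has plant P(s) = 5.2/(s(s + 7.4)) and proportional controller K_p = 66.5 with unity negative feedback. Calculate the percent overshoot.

Closed-loop characteristic equation: s² + 7.4s + 345.8 = 0, so ω_n = 18.6 rad/s and ζ = 7.4/(2·18.6) = 0.199.
%OS = 100·exp(−πζ/√(1−ζ²)) = 100·exp(−π·0.199/√0.9604) = 52.8%.

52.8%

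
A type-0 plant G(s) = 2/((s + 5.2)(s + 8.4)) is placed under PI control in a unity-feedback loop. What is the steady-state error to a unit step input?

The PI controller's integrator makes the forward path type 1, so e_ss to a step is zero.

0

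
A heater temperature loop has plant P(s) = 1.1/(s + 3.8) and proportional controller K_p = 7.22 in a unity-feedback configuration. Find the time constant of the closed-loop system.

Closed-loop transfer function: T(s) = K_p·P(s)/(1 + K_p·P(s)) = 7.942/(s + 3.8 + 7.942) = 7.942/(s + 11.74).
Time constant τ = 1/11.74 = 0.0852 s.

τ = 0.0852 s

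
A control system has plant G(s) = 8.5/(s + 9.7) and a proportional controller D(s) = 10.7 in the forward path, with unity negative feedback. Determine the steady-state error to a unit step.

The loop is type 0. Static position error constant K_pos = D(0)·G(0) = 10.7·0.8763 = 9.376.
Steady-state error to a unit step: e_ss = 1/(1+K_pos) = 1/10.38 = 0.0964.

0.0964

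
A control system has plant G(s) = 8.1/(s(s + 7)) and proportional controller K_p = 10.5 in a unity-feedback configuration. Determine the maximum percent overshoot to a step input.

27.6%

Closed-loop characteristic equation: s² + 7s + 85.05 = 0, so ω_n = 9.222 rad/s and ζ = 7/(2·9.222) = 0.3795.
%OS = 100·exp(−πζ/√(1−ζ²)) = 100·exp(−π·0.3795/√0.856) = 27.6%.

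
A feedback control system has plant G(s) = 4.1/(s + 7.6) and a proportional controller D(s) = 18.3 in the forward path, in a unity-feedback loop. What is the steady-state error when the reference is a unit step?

0.092

The loop is type 0. Static position error constant K_pos = D(0)·G(0) = 18.3·0.5395 = 9.872.
Steady-state error to a unit step: e_ss = 1/(1+K_pos) = 1/10.87 = 0.092.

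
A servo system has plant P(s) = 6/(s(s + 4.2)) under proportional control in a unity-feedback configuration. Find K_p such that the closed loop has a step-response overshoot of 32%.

From %OS = 100·exp(−πζ/√(1−ζ²)) = 32%, ζ = −ln(0.32)/√(π²+ln²(0.32)) = 0.341.
Characteristic equation s² + 4.2s + 6K_p = 0 gives ζ = 4.2/(2√(6K_p)).
Setting ζ = 0.341: √(6K_p) = 4.2/(2·0.341) = 6.159, so K_p = 37.93/6 = 6.32.

K_p = 6.32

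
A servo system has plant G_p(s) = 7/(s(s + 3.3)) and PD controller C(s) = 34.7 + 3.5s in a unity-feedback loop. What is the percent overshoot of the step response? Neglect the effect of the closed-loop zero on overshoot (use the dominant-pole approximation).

Forward path: (34.7 + 3.5s)·7/(s(s+3.3)). The closed-loop characteristic equation is s² + (3.3 + 7·3.5)s + 7·34.7 = 0.
That is s² + 27.8s + 242.9 = 0, so ω_n = 15.59 rad/s and ζ = 27.8/(2·15.59) = 0.8919.
%OS = 100·exp(−πζ/√(1−ζ²)) = 0.204%.

0.204%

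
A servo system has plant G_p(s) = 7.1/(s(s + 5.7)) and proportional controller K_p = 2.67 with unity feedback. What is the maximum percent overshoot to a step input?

6.59%

From 1 + K_pG_p(s) = 0: s² + 5.7s + 18.96 = 0 ⇒ ω_n = 4.354, ζ = 0.6546.
%OS = 100·exp(−πζ/√(1−ζ²)) = 100·exp(−π·0.6546/√0.5715) = 6.59%.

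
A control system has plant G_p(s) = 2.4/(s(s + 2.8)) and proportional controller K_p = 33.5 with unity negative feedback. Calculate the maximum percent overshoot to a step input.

60.9%

Closed-loop characteristic equation: s² + 2.8s + 80.4 = 0, so ω_n = 8.967 rad/s and ζ = 2.8/(2·8.967) = 0.1561.
%OS = 100·exp(−πζ/√(1−ζ²)) = 100·exp(−π·0.1561/√0.9756) = 60.9%.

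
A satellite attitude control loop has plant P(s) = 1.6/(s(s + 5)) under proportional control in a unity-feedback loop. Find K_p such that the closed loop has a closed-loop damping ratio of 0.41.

K_p = 23.2

Closed-loop characteristic equation: s² + 5s + K_p·1.6 = 0.
So ω_n = √(1.6K_p) and 2ζω_n = 5, giving ζ = 5/(2√(1.6K_p)).
Setting ζ = 0.41: √(1.6K_p) = 5/(2·0.41) = 6.098, so K_p = 37.18/1.6 = 23.2.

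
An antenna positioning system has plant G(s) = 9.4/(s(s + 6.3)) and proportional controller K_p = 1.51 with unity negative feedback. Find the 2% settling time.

T_s ≈ 1.27 s

Closed-loop characteristic equation: s² + 6.3s + 14.19 = 0, so ω_n = 3.767 rad/s and ζ = 6.3/(2·3.767) = 0.8361.
2% settling time T_s ≈ 4/(ζω_n) = 4/3.15 = 1.27 s.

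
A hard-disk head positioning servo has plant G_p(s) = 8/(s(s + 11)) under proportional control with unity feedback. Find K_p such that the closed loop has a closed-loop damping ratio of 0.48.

K_p = 16.4

Closed-loop characteristic equation: s² + 11s + K_p·8 = 0.
So ω_n = √(8K_p) and 2ζω_n = 11, giving ζ = 11/(2√(8K_p)).
Setting ζ = 0.48: √(8K_p) = 11/(2·0.48) = 11.46, so K_p = 131.3/8 = 16.4.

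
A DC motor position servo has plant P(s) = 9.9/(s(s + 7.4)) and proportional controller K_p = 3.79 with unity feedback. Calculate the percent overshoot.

From 1 + K_pP(s) = 0: s² + 7.4s + 37.52 = 0 ⇒ ω_n = 6.125, ζ = 0.604.
%OS = 100·exp(−πζ/√(1−ζ²)) = 100·exp(−π·0.604/√0.6351) = 9.24%.

9.24%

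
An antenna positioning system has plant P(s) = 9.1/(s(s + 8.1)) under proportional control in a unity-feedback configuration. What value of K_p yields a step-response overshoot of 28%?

K_p = 12.8

From %OS = 100·exp(−πζ/√(1−ζ²)) = 28%, ζ = −ln(0.28)/√(π²+ln²(0.28)) = 0.3755.
Characteristic equation s² + 8.1s + 9.1K_p = 0 gives ζ = 8.1/(2√(9.1K_p)).
Setting ζ = 0.3755: √(9.1K_p) = 8.1/(2·0.3755) = 10.78, so K_p = 116.3/9.1 = 12.8.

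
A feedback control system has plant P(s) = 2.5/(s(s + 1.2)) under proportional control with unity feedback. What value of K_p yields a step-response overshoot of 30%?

K_p = 1.12

From %OS = 100·exp(−πζ/√(1−ζ²)) = 30%, ζ = −ln(0.3)/√(π²+ln²(0.3)) = 0.3579.
Characteristic equation s² + 1.2s + 2.5K_p = 0 gives ζ = 1.2/(2√(2.5K_p)).
Setting ζ = 0.3579: √(2.5K_p) = 1.2/(2·0.3579) = 1.677, so K_p = 2.811/2.5 = 1.12.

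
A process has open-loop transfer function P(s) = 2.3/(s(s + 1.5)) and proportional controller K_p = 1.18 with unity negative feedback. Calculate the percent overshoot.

Closed-loop characteristic equation: s² + 1.5s + 2.714 = 0, so ω_n = 1.647 rad/s and ζ = 1.5/(2·1.647) = 0.4553.
%OS = 100·exp(−πζ/√(1−ζ²)) = 100·exp(−π·0.4553/√0.7927) = 20.1%.

20.1%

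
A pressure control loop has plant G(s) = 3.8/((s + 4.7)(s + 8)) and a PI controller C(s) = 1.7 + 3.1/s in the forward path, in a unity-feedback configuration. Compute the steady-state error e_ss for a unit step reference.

0

The open loop C(s)G(s) has a pole at the origin (type 1), so the static position error constant is infinite and e_ss = 1/(1+∞) = 0.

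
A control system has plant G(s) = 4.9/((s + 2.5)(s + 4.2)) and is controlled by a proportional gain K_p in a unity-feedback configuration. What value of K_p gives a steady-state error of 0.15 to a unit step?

K_p = 12.1

For a type-0 loop with proportional control, e_ss = 1/(1 + K_p·G(0)).
G(0) = 0.4667. Require 1/(1 + K_p·0.4667) = 0.15, so 1 + 0.4667·K_p = 6.667.
K_p = (6.667 − 1)/0.4667 = 12.1.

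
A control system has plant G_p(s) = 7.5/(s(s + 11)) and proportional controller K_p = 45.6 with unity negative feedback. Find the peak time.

Closed-loop characteristic equation: s² + 11s + 342 = 0, so ω_n = 18.49 rad/s and ζ = 11/(2·18.49) = 0.2974.
Damped frequency ω_d = ω_n√(1−ζ²) = 17.66 rad/s, so peak time T_p = π/ω_d = 0.178 s.

T_p = 0.178 s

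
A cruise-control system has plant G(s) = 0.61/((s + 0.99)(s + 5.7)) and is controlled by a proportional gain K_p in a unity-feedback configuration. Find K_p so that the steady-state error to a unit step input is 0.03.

K_p = 299

The loop is type 0, so e_ss(step) = 1/(1 + K_pos) with K_pos = K_p·G(0).
G(0) = 0.1081. Require 1/(1 + K_p·0.1081) = 0.03, so 1 + 0.1081·K_p = 33.33.
K_p = (33.33 − 1)/0.1081 = 299.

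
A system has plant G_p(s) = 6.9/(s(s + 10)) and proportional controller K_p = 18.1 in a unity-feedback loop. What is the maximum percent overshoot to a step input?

The closed-loop denominator s² + 10s + 124.9 gives ω_n = √124.9 = 11.18 and ζ = 10/(2ω_n) = 0.4474.
%OS = 100·exp(−πζ/√(1−ζ²)) = 100·exp(−π·0.4474/√0.7998) = 20.8%.

20.8%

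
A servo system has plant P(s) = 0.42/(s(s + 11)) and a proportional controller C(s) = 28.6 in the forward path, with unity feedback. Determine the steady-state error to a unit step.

The open loop C(s)P(s) has a pole at the origin (type 1), so the static position error constant is infinite and e_ss = 1/(1+∞) = 0.

0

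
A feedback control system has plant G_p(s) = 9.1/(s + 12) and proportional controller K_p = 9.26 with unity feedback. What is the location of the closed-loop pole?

s = -96.27

Closed-loop transfer function: T(s) = K_p·G_p(s)/(1 + K_p·G_p(s)) = 84.27/(s + 12 + 84.27) = 84.27/(s + 96.27).
The closed-loop pole is at s = −96.27.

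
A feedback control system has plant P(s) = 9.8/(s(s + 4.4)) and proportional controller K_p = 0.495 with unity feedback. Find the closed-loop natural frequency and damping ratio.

ω_n = 2.2 rad/s, ζ = 0.999

The closed-loop denominator is s(s+4.4) + 0.495·9.8 = s² + 4.4s + 4.851.
So ω_n² = 4.851 ⇒ ω_n = 2.202 rad/s, and ζ = 4.4/(2ω_n) = 0.999.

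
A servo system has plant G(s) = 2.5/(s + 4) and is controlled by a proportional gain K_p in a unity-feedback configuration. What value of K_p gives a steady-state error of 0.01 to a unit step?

K_p = 158

The loop is type 0, so e_ss(step) = 1/(1 + K_pos) with K_pos = K_p·G(0).
G(0) = 0.625. Require 1/(1 + K_p·0.625) = 0.01, so 1 + 0.625·K_p = 100.
K_p = (100 − 1)/0.625 = 158.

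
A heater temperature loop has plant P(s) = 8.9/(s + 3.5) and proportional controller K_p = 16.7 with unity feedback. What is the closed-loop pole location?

s = -152.1

Closed-loop transfer function: T(s) = K_p·P(s)/(1 + K_p·P(s)) = 148.6/(s + 3.5 + 148.6) = 148.6/(s + 152.1).
The closed-loop pole is at s = −152.1.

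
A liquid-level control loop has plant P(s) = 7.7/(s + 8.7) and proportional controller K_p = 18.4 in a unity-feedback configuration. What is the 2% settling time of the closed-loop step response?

T_s ≈ 0.0266 s

Closed-loop transfer function: T(s) = K_p·P(s)/(1 + K_p·P(s)) = 141.7/(s + 8.7 + 141.7) = 141.7/(s + 150.4).
Time constant τ = 1/150.4 = 0.00665 s, so the 2% settling time is about 4τ = 0.0266 s.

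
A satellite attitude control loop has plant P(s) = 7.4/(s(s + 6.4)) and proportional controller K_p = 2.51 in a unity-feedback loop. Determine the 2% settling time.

The closed-loop denominator s² + 6.4s + 18.57 gives ω_n = √18.57 = 4.31 and ζ = 6.4/(2ω_n) = 0.7425.
2% settling time T_s ≈ 4/(ζω_n) = 4/3.2 = 1.25 s.

T_s ≈ 1.25 s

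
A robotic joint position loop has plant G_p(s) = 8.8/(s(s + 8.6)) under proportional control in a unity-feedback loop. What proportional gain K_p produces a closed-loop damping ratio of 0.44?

K_p = 10.9

Closed-loop characteristic equation: s² + 8.6s + K_p·8.8 = 0.
So ω_n = √(8.8K_p) and 2ζω_n = 8.6, giving ζ = 8.6/(2√(8.8K_p)).
Setting ζ = 0.44: √(8.8K_p) = 8.6/(2·0.44) = 9.773, so K_p = 95.51/8.8 = 10.9.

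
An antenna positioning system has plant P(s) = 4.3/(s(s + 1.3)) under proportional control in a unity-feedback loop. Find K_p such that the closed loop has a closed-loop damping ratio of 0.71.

K_p = 0.195

Closed-loop characteristic equation: s² + 1.3s + K_p·4.3 = 0.
So ω_n = √(4.3K_p) and 2ζω_n = 1.3, giving ζ = 1.3/(2√(4.3K_p)).
Setting ζ = 0.71: √(4.3K_p) = 1.3/(2·0.71) = 0.9155, so K_p = 0.8381/4.3 = 0.195.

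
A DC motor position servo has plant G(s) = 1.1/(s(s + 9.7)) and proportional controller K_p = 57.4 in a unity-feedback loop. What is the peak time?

From 1 + K_pG(s) = 0: s² + 9.7s + 63.14 = 0 ⇒ ω_n = 7.946, ζ = 0.6104.
Damped frequency ω_d = ω_n√(1−ζ²) = 6.294 rad/s, so peak time T_p = π/ω_d = 0.499 s.

T_p = 0.499 s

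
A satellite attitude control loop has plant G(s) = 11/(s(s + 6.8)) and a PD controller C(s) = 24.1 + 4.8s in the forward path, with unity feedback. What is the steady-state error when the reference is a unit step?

The open loop C(s)G(s) has a pole at the origin (type 1), so the static position error constant is infinite and e_ss = 1/(1+∞) = 0.

0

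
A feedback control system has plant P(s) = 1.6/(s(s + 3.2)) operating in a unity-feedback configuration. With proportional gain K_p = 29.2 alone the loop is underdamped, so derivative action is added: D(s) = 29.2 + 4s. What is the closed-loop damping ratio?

Forward path: (29.2 + 4s)·1.6/(s(s+3.2)). The closed-loop characteristic equation is s² + (3.2 + 1.6·4)s + 1.6·29.2 = 0.
That is s² + 9.6s + 46.72 = 0, so ω_n = 6.835 rad/s and ζ = 9.6/(2·6.835) = 0.7022.

ζ = 0.702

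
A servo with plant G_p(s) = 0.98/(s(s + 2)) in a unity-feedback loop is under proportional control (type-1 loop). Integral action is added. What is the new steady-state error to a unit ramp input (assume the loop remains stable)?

0

The integrator raises the loop to type 2, so K_v → ∞ and e_ss to a ramp is zero.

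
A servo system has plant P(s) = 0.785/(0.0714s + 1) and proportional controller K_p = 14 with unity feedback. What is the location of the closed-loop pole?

Closed loop: T(s) = K_p·P/(1+K_p·P) = 10.99/(0.0714s + 1 + 10.99), with pole at s = −(1 + 10.99)/0.0714 = −167.9.

s = -167.9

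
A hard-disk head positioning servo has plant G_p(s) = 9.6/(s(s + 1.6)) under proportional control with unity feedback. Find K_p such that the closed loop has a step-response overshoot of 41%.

From %OS = 100·exp(−πζ/√(1−ζ²)) = 41%, ζ = −ln(0.41)/√(π²+ln²(0.41)) = 0.273.
Characteristic equation s² + 1.6s + 9.6K_p = 0 gives ζ = 1.6/(2√(9.6K_p)).
Setting ζ = 0.273: √(9.6K_p) = 1.6/(2·0.273) = 2.93, so K_p = 8.586/9.6 = 0.894.

K_p = 0.894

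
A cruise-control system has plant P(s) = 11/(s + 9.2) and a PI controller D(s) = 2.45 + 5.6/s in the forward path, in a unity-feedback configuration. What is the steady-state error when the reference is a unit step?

The open loop D(s)P(s) has a pole at the origin (type 1), so the static position error constant is infinite and e_ss = 1/(1+∞) = 0.

0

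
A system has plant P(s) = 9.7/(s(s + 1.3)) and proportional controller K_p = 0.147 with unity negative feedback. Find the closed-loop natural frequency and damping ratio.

The closed-loop denominator is s(s+1.3) + 0.147·9.7 = s² + 1.3s + 1.426.
Matching s² + 2ζω_n s + ω_n²: ω_n = √1.426 = 1.194 rad/s and 2ζω_n = 1.3, so ζ = 1.3/(2·1.194) = 0.544.

ω_n = 1.19 rad/s, ζ = 0.544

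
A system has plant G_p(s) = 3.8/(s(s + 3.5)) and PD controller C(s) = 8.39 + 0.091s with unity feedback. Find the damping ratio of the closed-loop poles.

Forward path: (8.39 + 0.091s)·3.8/(s(s+3.5)). The closed-loop characteristic equation is s² + (3.5 + 3.8·0.091)s + 3.8·8.39 = 0.
That is s² + 3.846s + 31.88 = 0, so ω_n = 5.646 rad/s and ζ = 3.846/(2·5.646) = 0.3406.

ζ = 0.341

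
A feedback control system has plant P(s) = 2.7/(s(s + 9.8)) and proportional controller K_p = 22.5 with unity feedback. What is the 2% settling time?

T_s ≈ 0.816 s

The closed-loop denominator s² + 9.8s + 60.75 gives ω_n = √60.75 = 7.794 and ζ = 9.8/(2ω_n) = 0.6287.
2% settling time T_s ≈ 4/(ζω_n) = 4/4.9 = 0.816 s.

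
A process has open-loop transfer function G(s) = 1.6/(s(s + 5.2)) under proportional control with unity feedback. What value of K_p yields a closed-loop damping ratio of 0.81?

K_p = 6.44

Closed-loop characteristic equation: s² + 5.2s + K_p·1.6 = 0.
So ω_n = √(1.6K_p) and 2ζω_n = 5.2, giving ζ = 5.2/(2√(1.6K_p)).
Setting ζ = 0.81: √(1.6K_p) = 5.2/(2·0.81) = 3.21, so K_p = 10.3/1.6 = 6.44.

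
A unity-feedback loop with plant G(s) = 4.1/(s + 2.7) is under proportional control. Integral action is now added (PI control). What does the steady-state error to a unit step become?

Adding integral action puts a pole at s = 0 in the forward path, raising the system type to 1; a type-1 loop has zero steady-state error to a step.

0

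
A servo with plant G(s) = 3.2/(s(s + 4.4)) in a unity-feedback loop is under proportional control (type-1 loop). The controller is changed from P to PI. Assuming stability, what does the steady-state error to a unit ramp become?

0

The integrator raises the loop to type 2, so K_v → ∞ and e_ss to a ramp is zero.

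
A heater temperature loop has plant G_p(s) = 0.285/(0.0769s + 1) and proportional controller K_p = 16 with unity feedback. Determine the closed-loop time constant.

τ = 0.0138 s

Closed loop: T(s) = K_p·G_p/(1+K_p·G_p) = 4.56/(0.0769s + 1 + 4.56), with pole at s = −(1 + 4.56)/0.0769 = −72.3.
Closed-loop time constant τ = 1/72.3 = 0.0138 s.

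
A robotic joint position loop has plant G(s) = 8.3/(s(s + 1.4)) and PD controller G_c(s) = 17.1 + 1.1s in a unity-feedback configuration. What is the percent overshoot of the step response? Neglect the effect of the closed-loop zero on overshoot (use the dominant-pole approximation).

Forward path: (17.1 + 1.1s)·8.3/(s(s+1.4)). The closed-loop characteristic equation is s² + (1.4 + 8.3·1.1)s + 8.3·17.1 = 0.
That is s² + 10.53s + 141.9 = 0, so ω_n = 11.91 rad/s and ζ = 10.53/(2·11.91) = 0.4419.
%OS = 100·exp(−πζ/√(1−ζ²)) = 21.3%.

21.3%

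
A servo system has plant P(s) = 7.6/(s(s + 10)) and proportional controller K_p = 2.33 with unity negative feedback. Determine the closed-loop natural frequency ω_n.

The closed-loop denominator is s(s+10) + 2.33·7.6 = s² + 10s + 17.71.
So ω_n² = 17.71 ⇒ ω_n = 4.208 rad/s, and ζ = 10/(2ω_n) = 1.19.

ω_n = 4.21 rad/s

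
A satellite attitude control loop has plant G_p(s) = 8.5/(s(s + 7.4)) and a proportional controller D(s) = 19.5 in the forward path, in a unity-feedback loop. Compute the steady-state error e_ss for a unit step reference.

0

The open loop D(s)G_p(s) has a pole at the origin (type 1), so the static position error constant is infinite and e_ss = 1/(1+∞) = 0.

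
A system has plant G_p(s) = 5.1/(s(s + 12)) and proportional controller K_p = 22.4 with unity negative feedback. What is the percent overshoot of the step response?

11.9%

From 1 + K_pG_p(s) = 0: s² + 12s + 114.2 = 0 ⇒ ω_n = 10.69, ζ = 0.5614.
%OS = 100·exp(−πζ/√(1−ζ²)) = 100·exp(−π·0.5614/√0.6849) = 11.9%.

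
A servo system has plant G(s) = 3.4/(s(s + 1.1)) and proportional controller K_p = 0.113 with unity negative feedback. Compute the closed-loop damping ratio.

ζ = 0.887

The closed-loop denominator is s(s+1.1) + 0.113·3.4 = s² + 1.1s + 0.3842.
Matching s² + 2ζω_n s + ω_n²: ω_n = √0.3842 = 0.6198 rad/s and 2ζω_n = 1.1, so ζ = 1.1/(2·0.6198) = 0.887.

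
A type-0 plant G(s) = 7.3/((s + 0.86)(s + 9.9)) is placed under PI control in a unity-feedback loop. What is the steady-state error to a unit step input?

0

The PI controller's integrator makes the forward path type 1, so e_ss to a step is zero.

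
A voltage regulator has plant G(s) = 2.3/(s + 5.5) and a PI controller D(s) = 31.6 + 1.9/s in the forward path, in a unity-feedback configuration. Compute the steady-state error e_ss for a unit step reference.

The open loop D(s)G(s) has a pole at the origin (type 1), so the static position error constant is infinite and e_ss = 1/(1+∞) = 0.

0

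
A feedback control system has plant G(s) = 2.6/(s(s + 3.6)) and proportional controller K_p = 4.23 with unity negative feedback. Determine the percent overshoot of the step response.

13.1%

Closed-loop characteristic equation: s² + 3.6s + 11 = 0, so ω_n = 3.316 rad/s and ζ = 3.6/(2·3.316) = 0.5428.
%OS = 100·exp(−πζ/√(1−ζ²)) = 100·exp(−π·0.5428/√0.7054) = 13.1%.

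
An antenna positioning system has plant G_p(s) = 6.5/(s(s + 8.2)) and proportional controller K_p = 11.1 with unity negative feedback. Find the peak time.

Closed-loop characteristic equation: s² + 8.2s + 72.15 = 0, so ω_n = 8.494 rad/s and ζ = 8.2/(2·8.494) = 0.4827.
Damped frequency ω_d = ω_n√(1−ζ²) = 7.439 rad/s, so peak time T_p = π/ω_d = 0.422 s.

T_p = 0.422 s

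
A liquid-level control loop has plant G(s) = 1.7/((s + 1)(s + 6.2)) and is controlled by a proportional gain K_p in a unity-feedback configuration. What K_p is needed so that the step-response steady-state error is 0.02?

Steady-state error for a unit step on this type-0 loop is 1/(1 + K_p·G(0)).
G(0) = 0.2742. Require 1/(1 + K_p·0.2742) = 0.02, so 1 + 0.2742·K_p = 50.
K_p = (50 − 1)/0.2742 = 179.

K_p = 179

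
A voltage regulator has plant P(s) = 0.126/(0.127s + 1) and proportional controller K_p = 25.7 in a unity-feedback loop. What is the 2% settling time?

T_s ≈ 0.12 s

Closed loop: T(s) = K_p·P/(1+K_p·P) = 3.238/(0.127s + 1 + 3.238), with pole at s = −(1 + 3.238)/0.127 = −33.37.
τ = 1/33.37 = 0.02997 s, so 2% settling time ≈ 4τ = 0.12 s.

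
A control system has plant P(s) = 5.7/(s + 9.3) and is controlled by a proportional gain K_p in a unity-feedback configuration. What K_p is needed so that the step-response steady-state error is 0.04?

Steady-state error for a unit step on this type-0 loop is 1/(1 + K_p·P(0)).
P(0) = 0.6129. Require 1/(1 + K_p·0.6129) = 0.04, so 1 + 0.6129·K_p = 25.
K_p = (25 − 1)/0.6129 = 39.2.

K_p = 39.2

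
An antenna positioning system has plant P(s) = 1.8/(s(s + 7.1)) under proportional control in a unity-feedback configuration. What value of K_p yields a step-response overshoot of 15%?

K_p = 26.2

From %OS = 100·exp(−πζ/√(1−ζ²)) = 15%, ζ = −ln(0.15)/√(π²+ln²(0.15)) = 0.5169.
Characteristic equation s² + 7.1s + 1.8K_p = 0 gives ζ = 7.1/(2√(1.8K_p)).
Setting ζ = 0.5169: √(1.8K_p) = 7.1/(2·0.5169) = 6.867, so K_p = 47.16/1.8 = 26.2.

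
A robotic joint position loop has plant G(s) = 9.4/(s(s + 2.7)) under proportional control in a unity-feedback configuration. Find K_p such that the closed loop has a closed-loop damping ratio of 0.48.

Closed-loop characteristic equation: s² + 2.7s + K_p·9.4 = 0.
So ω_n = √(9.4K_p) and 2ζω_n = 2.7, giving ζ = 2.7/(2√(9.4K_p)).
Setting ζ = 0.48: √(9.4K_p) = 2.7/(2·0.48) = 2.813, so K_p = 7.91/9.4 = 0.842.

K_p = 0.842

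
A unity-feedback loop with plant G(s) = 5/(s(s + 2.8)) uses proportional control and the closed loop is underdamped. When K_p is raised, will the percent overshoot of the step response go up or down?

ζ = 2.8/(2√(5K_p)) decreases as K_p grows; lower damping means more overshoot.

increase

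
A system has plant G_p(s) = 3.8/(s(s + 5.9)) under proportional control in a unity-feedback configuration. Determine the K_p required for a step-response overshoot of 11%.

From %OS = 100·exp(−πζ/√(1−ζ²)) = 11%, ζ = −ln(0.11)/√(π²+ln²(0.11)) = 0.5749.
Characteristic equation s² + 5.9s + 3.8K_p = 0 gives ζ = 5.9/(2√(3.8K_p)).
Setting ζ = 0.5749: √(3.8K_p) = 5.9/(2·0.5749) = 5.131, so K_p = 26.33/3.8 = 6.93.

K_p = 6.93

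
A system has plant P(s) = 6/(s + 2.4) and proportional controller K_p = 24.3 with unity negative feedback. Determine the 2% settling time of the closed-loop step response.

T_s ≈ 0.027 s

Closed-loop transfer function: T(s) = K_p·P(s)/(1 + K_p·P(s)) = 145.8/(s + 2.4 + 145.8) = 145.8/(s + 148.2).
Time constant τ = 1/148.2 = 0.006748 s, so the 2% settling time is about 4τ = 0.027 s.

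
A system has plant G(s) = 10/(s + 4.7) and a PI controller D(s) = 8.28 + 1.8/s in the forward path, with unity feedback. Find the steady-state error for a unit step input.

0

The open loop D(s)G(s) has a pole at the origin (type 1), so the static position error constant is infinite and e_ss = 1/(1+∞) = 0.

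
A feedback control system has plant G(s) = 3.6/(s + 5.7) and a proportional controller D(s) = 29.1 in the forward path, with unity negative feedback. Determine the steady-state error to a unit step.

The loop is type 0. Static position error constant K_pos = D(0)·G(0) = 29.1·0.6316 = 18.38.
Steady-state error to a unit step: e_ss = 1/(1+K_pos) = 1/19.38 = 0.0516.

0.0516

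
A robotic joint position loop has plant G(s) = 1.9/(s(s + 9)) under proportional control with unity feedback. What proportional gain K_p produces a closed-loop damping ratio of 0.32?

Closed-loop characteristic equation: s² + 9s + K_p·1.9 = 0.
So ω_n = √(1.9K_p) and 2ζω_n = 9, giving ζ = 9/(2√(1.9K_p)).
Setting ζ = 0.32: √(1.9K_p) = 9/(2·0.32) = 14.06, so K_p = 197.8/1.9 = 104.

K_p = 104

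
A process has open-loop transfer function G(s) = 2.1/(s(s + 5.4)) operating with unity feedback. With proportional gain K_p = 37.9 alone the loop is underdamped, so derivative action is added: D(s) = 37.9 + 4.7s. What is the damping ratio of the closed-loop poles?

ζ = 0.856

Forward path: (37.9 + 4.7s)·2.1/(s(s+5.4)). The closed-loop characteristic equation is s² + (5.4 + 2.1·4.7)s + 2.1·37.9 = 0.
That is s² + 15.27s + 79.59 = 0, so ω_n = 8.921 rad/s and ζ = 15.27/(2·8.921) = 0.8558.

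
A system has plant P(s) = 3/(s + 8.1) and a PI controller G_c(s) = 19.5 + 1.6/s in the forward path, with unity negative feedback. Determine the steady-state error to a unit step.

0

The open loop G_c(s)P(s) has a pole at the origin (type 1), so the static position error constant is infinite and e_ss = 1/(1+∞) = 0.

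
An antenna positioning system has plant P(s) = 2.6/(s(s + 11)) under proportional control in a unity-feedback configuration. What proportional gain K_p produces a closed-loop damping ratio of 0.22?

K_p = 240

Closed-loop characteristic equation: s² + 11s + K_p·2.6 = 0.
So ω_n = √(2.6K_p) and 2ζω_n = 11, giving ζ = 11/(2√(2.6K_p)).
Setting ζ = 0.22: √(2.6K_p) = 11/(2·0.22) = 25, so K_p = 625/2.6 = 240.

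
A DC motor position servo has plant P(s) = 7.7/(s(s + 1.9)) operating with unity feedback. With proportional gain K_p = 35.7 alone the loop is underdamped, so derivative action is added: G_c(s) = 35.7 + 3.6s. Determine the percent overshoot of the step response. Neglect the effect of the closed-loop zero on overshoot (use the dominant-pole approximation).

Forward path: (35.7 + 3.6s)·7.7/(s(s+1.9)). The closed-loop characteristic equation is s² + (1.9 + 7.7·3.6)s + 7.7·35.7 = 0.
That is s² + 29.62s + 274.9 = 0, so ω_n = 16.58 rad/s and ζ = 29.62/(2·16.58) = 0.8933.
%OS = 100·exp(−πζ/√(1−ζ²)) = 0.195%.

0.195%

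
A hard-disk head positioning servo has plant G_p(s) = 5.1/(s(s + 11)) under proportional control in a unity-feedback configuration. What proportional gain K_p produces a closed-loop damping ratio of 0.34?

Closed-loop characteristic equation: s² + 11s + K_p·5.1 = 0.
So ω_n = √(5.1K_p) and 2ζω_n = 11, giving ζ = 11/(2√(5.1K_p)).
Setting ζ = 0.34: √(5.1K_p) = 11/(2·0.34) = 16.18, so K_p = 261.7/5.1 = 51.3.

K_p = 51.3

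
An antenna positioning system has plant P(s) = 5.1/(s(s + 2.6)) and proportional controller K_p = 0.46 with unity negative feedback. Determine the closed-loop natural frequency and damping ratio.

ω_n = 1.53 rad/s, ζ = 0.849

With unity feedback the closed-loop characteristic equation is s² + 2.6s + 0.46·5.1 = s² + 2.6s + 2.346 = 0.
Matching s² + 2ζω_n s + ω_n²: ω_n = √2.346 = 1.532 rad/s and 2ζω_n = 2.6, so ζ = 2.6/(2·1.532) = 0.849.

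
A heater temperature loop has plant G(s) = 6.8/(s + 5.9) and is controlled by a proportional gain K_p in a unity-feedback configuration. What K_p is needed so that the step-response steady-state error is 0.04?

K_p = 20.8

The loop is type 0, so e_ss(step) = 1/(1 + K_pos) with K_pos = K_p·G(0).
G(0) = 1.153. Require 1/(1 + K_p·1.153) = 0.04, so 1 + 1.153·K_p = 25.
K_p = (25 − 1)/1.153 = 20.8.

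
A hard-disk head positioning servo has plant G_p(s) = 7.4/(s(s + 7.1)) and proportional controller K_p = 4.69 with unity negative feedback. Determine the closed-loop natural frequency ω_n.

ω_n = 5.89 rad/s

1 + K_p·G_p(s) = 0 gives s² + 7.1s + 34.71 = 0.
Matching s² + 2ζω_n s + ω_n²: ω_n = √34.71 = 5.891 rad/s and 2ζω_n = 7.1, so ζ = 7.1/(2·5.891) = 0.603.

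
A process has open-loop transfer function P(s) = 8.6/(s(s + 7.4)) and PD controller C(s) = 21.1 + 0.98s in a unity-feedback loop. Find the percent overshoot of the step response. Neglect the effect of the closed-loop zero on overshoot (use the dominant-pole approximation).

Forward path: (21.1 + 0.98s)·8.6/(s(s+7.4)). The closed-loop characteristic equation is s² + (7.4 + 8.6·0.98)s + 8.6·21.1 = 0.
That is s² + 15.83s + 181.5 = 0, so ω_n = 13.47 rad/s and ζ = 15.83/(2·13.47) = 0.5875.
%OS = 100·exp(−πζ/√(1−ζ²)) = 10.2%.

10.2%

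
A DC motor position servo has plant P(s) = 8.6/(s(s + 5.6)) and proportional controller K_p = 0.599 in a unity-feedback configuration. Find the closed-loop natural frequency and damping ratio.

The closed-loop denominator is s(s+5.6) + 0.599·8.6 = s² + 5.6s + 5.151.
Matching s² + 2ζω_n s + ω_n²: ω_n = √5.151 = 2.27 rad/s and 2ζω_n = 5.6, so ζ = 5.6/(2·2.27) = 1.23.

ω_n = 2.27 rad/s, ζ = 1.23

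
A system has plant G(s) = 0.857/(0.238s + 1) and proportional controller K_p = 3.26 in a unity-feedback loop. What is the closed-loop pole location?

Closed loop: T(s) = K_p·G/(1+K_p·G) = 2.794/(0.238s + 1 + 2.794), with pole at s = −(1 + 2.794)/0.238 = −15.94.

s = -15.94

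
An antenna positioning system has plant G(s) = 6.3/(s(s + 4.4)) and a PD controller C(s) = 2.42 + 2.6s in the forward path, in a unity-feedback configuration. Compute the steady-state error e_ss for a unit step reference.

0

The open loop C(s)G(s) has a pole at the origin (type 1), so the static position error constant is infinite and e_ss = 1/(1+∞) = 0.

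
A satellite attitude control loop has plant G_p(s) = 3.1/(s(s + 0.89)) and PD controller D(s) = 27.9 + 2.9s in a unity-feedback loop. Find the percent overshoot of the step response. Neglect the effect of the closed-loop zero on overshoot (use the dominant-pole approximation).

Forward path: (27.9 + 2.9s)·3.1/(s(s+0.89)). The closed-loop characteristic equation is s² + (0.89 + 3.1·2.9)s + 3.1·27.9 = 0.
That is s² + 9.88s + 86.49 = 0, so ω_n = 9.3 rad/s and ζ = 9.88/(2·9.3) = 0.5312.
%OS = 100·exp(−πζ/√(1−ζ²)) = 14%.

14%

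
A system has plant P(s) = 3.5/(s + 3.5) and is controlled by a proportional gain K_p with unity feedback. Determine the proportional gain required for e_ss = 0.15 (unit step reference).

For a type-0 loop with proportional control, e_ss = 1/(1 + K_p·P(0)).
P(0) = 1. Require 1/(1 + K_p·1) = 0.15, so 1 + 1·K_p = 6.667.
K_p = (6.667 − 1)/1 = 5.67.

K_p = 5.67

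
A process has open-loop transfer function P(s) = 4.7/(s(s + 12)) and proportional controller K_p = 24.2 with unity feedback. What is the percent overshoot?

Closed-loop characteristic equation: s² + 12s + 113.7 = 0, so ω_n = 10.66 rad/s and ζ = 12/(2·10.66) = 0.5626.
%OS = 100·exp(−πζ/√(1−ζ²)) = 100·exp(−π·0.5626/√0.6835) = 11.8%.

11.8%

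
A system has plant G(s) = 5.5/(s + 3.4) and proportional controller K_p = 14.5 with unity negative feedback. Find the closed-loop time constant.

Closed-loop transfer function: T(s) = K_p·G(s)/(1 + K_p·G(s)) = 79.75/(s + 3.4 + 79.75) = 79.75/(s + 83.15).
Time constant τ = 1/83.15 = 0.012 s.

τ = 0.012 s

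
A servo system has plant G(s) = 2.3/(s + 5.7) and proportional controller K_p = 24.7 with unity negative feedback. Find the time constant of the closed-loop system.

Closed-loop transfer function: T(s) = K_p·G(s)/(1 + K_p·G(s)) = 56.81/(s + 5.7 + 56.81) = 56.81/(s + 62.51).
Time constant τ = 1/62.51 = 0.016 s.

τ = 0.016 s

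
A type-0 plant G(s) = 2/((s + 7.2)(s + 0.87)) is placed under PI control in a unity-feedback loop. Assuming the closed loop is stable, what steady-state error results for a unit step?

The PI controller's integrator makes the forward path type 1, so e_ss to a step is zero.

0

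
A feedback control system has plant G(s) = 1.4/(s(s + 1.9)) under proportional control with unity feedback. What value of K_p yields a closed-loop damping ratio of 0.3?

Closed-loop characteristic equation: s² + 1.9s + K_p·1.4 = 0.
So ω_n = √(1.4K_p) and 2ζω_n = 1.9, giving ζ = 1.9/(2√(1.4K_p)).
Setting ζ = 0.3: √(1.4K_p) = 1.9/(2·0.3) = 3.167, so K_p = 10.03/1.4 = 7.16.

K_p = 7.16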